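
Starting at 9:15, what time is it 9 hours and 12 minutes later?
Starting time: 9:15
Adding 12 minutes to 15 minutes: 15 + 12 = 27 minutes
Adding 9 hours: 9 + 9 = 18 - 12 = 6
Final time: 6:27

Final answer: 6:27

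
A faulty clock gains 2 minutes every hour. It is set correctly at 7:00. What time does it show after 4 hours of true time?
For every 60 true minutes, the faulty clock advances 60 + 2 = 62 minutes.
True elapsed: 4 hours = 240 minutes.
Faulty clock advances: 240 x 62/60 = 248 minutes (drift: 8 minutes ahead).
Shown time: 7:00 + 248 minutes = 11:08.

Final answer: 11:08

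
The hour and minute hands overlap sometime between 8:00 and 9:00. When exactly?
The minute hand gains 5.5 degrees per minute on the hour hand.
At 8:00, the hour hand is at 240 degrees and the minute hand is at 0 degrees.
The gap is 240 degrees. Time to close: 240/5.5 = 60 x 8/11 = 43.64 minutes.
The hands overlap at 43.64 minutes past 8:00.

Final answer: 43.64 minutes past 8:00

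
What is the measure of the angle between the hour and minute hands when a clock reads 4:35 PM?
Hour hand position: 4 x 30 + 35 x 0.5 = 137.5 degrees
Minute hand position: 35 x 6 = 210 degrees
Difference: |137.5 - 210| = 72.5 degrees
The angle between the hands is 72.5 degrees

Final answer: 72.5 degrees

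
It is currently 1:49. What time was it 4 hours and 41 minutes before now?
Starting time: 1:49 = 109 total minutes past 12:00
Subtracting: 4 hours and 41 minutes = 281 minutes
109 - 281 = -172 (negative, add 12 hours = 720) = 548 minutes
= 9 hours and 8 minutes past 12:00 = 9:08

Final answer: 9:08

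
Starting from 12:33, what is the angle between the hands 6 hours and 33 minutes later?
First find the time 6 hours and 33 minutes after 12:33.
Total minutes: 12 x 60 + 33 + 6 x 60 + 33 = 1146.
1146 mod 720 = 426 minutes = 7:06.
Now compute the angle at 7:06:
Hour hand: 7 x 30 + 6 x 0.5 = 213 degrees
Minute hand: 6 x 6 = 36 degrees
Difference: |213 - 36| = 177 degrees
The angle is 177 degrees

Final answer: 177 degrees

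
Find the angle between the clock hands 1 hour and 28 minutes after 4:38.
First find the time 1 hour and 28 minutes after 4:38.
Total minutes: 4 x 60 + 38 + 1 x 60 + 28 = 366.
366 mod 720 = 366 minutes = 6:06.
Now compute the angle at 6:06:
Hour hand: 6 x 30 + 6 x 0.5 = 183 degrees
Minute hand: 6 x 6 = 36 degrees
Difference: |183 - 36| = 147 degrees
The angle is 147 degrees

Final answer: 147 degrees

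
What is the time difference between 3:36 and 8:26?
From 3:36 to 8:26:
(8 x 60 + 26) - (3 x 60 + 36) = 506 - 216 = 290 minutes
= 4 hours and 50 minutes

Final answer: 4 hours and 50 minutes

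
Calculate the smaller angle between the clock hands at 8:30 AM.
Hour hand position: 8 x 30 + 30 x 0.5 = 255 degrees
Minute hand position: 30 x 6 = 180 degrees
Difference: |255 - 180| = 75 degrees
The angle between the hands is 75 degrees

Final answer: 75 degrees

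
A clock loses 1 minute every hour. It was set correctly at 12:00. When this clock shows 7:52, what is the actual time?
For every 60 true minutes, the faulty clock advances 59 minutes, so 1 faulty-clock minute corresponds to 60/59 true minutes.
From 12:00 to 7:52 on the faulty dial is 472 minutes.
True elapsed: 472 x 60/59 = 480 minutes = 8 hours.
True time: 12:00 + 8 hours = 8:00.

Final answer: 8:00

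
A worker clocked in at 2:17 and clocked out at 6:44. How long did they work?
From 2:17 to 6:44:
(6 x 60 + 44) - (2 x 60 + 17) = 404 - 137 = 267 minutes
= 4 hours and 27 minutes

Final answer: 4 hours and 27 minutes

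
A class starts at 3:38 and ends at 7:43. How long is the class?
From 3:38 to 7:43:
(7 x 60 + 43) - (3 x 60 + 38) = 463 - 218 = 245 minutes
= 4 hours and 5 minutes

Final answer: 4 hours and 5 minutes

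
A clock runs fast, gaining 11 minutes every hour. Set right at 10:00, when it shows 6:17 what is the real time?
For every 60 true minutes, the faulty clock advances 71 minutes, so 1 faulty-clock minute corresponds to 60/71 true minutes.
From 10:00 to 6:17 on the faulty dial is 497 minutes.
True elapsed: 497 x 60/71 = 420 minutes = 7 hours.
True time: 10:00 + 7 hours = 5:00.

Final answer: 5:00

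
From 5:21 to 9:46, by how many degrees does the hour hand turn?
The hour hand moves 0.5 degrees per minute.
Time elapsed: 9:46 - 5:21 = 265 minutes
Angular displacement: 265 x 0.5 = 132.5 degrees

Final answer: 132.5 degrees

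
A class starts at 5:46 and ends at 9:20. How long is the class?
From 5:46 to 9:20:
(9 x 60 + 20) - (5 x 60 + 46) = 560 - 346 = 214 minutes
= 3 hours and 34 minutes

Final answer: 3 hours and 34 minutes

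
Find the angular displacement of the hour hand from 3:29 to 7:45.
The hour hand moves 0.5 degrees per minute.
Time elapsed: 7:45 - 3:29 = 256 minutes
Angular displacement: 256 x 0.5 = 128 degrees

Final answer: 128 degrees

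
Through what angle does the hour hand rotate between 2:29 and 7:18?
The hour hand moves 0.5 degrees per minute.
Time elapsed: 7:18 - 2:29 = 289 minutes
Angular displacement: 289 x 0.5 = 144.5 degrees

Final answer: 144.5 degrees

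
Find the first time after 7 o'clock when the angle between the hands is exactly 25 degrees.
At t minutes past 7:00, the hour hand is at 30 x 7 + 0.5t degrees and the minute hand is at 6t degrees.
The smaller angle between them is 25 degrees when |30H - 5.5t| = 25 or |30H - 5.5t| = 335.
With H = 7, solve 30 x 7 - 5.5t = +/- target for each target:
  t = (30 x 7 - 25) / 5.5 = 33.64
  t = (30 x 7 + 25) / 5.5 = 42.73
  t = (30 x 7 - 335) / 5.5 = -22.73 (outside (0, 60))
  t = (30 x 7 + 335) / 5.5 = 99.09 (outside (0, 60))
Valid solutions in (0, 60): {33.64, 42.73} minutes.
The first occurrence is t = 33.64 minutes.
The hands form a 25-degree angle at 33.64 minutes past 7:00.

Final answer: 33.64 minutes past 7:00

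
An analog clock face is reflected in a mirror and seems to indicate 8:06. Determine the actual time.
Reflection across the vertical (12-6) axis maps a hand at angle A degrees to (360 - A) degrees, which sends a reading of T minutes past 12:00 to (720 - T) minutes past 12:00.
Mirror reads 8:06 = 486 minutes past 12:00.
Actual time: (720 - 486) mod 720 = 234 minutes = 3:54.

Final answer: 3:54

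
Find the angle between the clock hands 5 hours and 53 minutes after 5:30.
First find the time 5 hours and 53 minutes after 5:30.
Total minutes: 5 x 60 + 30 + 5 x 60 + 53 = 683.
683 mod 720 = 683 minutes = 11:23.
Now compute the angle at 11:23:
Hour hand: 11 x 30 + 23 x 0.5 = 341.5 degrees
Minute hand: 23 x 6 = 138 degrees
Difference: |341.5 - 138| = 203.5 degrees
Smaller angle: 360 - 203.5 = 156.5 degrees

Final answer: 156.5 degrees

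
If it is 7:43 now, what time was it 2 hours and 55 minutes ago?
Starting time: 7:43 = 463 total minutes past 12:00
Subtracting: 2 hours and 55 minutes = 175 minutes
463 - 175 = 288 minutes
= 4 hours and 48 minutes past 12:00 = 4:48

Final answer: 4:48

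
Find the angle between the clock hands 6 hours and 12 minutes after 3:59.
First find the time 6 hours and 12 minutes after 3:59.
Total minutes: 3 x 60 + 59 + 6 x 60 + 12 = 611.
611 mod 720 = 611 minutes = 10:11.
Now compute the angle at 10:11:
Hour hand: 10 x 30 + 11 x 0.5 = 305.5 degrees
Minute hand: 11 x 6 = 66 degrees
Difference: |305.5 - 66| = 239.5 degrees
Smaller angle: 360 - 239.5 = 120.5 degrees

Final answer: 120.5 degrees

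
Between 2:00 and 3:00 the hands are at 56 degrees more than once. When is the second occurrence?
At t minutes past 2:00, the hour hand is at 30 x 2 + 0.5t degrees and the minute hand is at 6t degrees.
The smaller angle between them is 56 degrees when |30H - 5.5t| = 56 or |30H - 5.5t| = 304.
With H = 2, solve 30 x 2 - 5.5t = +/- target for each target:
  t = (30 x 2 - 56) / 5.5 = 0.73
  t = (30 x 2 + 56) / 5.5 = 21.09
  t = (30 x 2 - 304) / 5.5 = -44.36 (outside (0, 60))
  t = (30 x 2 + 304) / 5.5 = 66.18 (outside (0, 60))
Valid solutions in (0, 60): {0.73, 21.09} minutes.
The second occurrence is t = 21.09 minutes.
The hands form a 56-degree angle at 21.09 minutes past 2:00.

Final answer: 21.09 minutes past 2:00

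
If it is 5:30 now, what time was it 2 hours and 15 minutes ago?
Starting time: 5:30 = 330 total minutes past 12:00
Subtracting: 2 hours and 15 minutes = 135 minutes
330 - 135 = 195 minutes
= 3 hours and 15 minutes past 12:00 = 3:15

Final answer: 3:15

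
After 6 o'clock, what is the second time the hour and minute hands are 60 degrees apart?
At t minutes past 6:00, the hour hand is at 30 x 6 + 0.5t degrees and the minute hand is at 6t degrees.
The smaller angle between them is 60 degrees when |30H - 5.5t| = 60 or |30H - 5.5t| = 300.
With H = 6, solve 30 x 6 - 5.5t = +/- target for each target:
  t = (30 x 6 - 60) / 5.5 = 21.82
  t = (30 x 6 + 60) / 5.5 = 43.64
  t = (30 x 6 - 300) / 5.5 = -21.82 (outside (0, 60))
  t = (30 x 6 + 300) / 5.5 = 87.27 (outside (0, 60))
Valid solutions in (0, 60): {21.82, 43.64} minutes.
The second occurrence is t = 43.64 minutes.
The hands form a 60-degree angle at 43.64 minutes past 6:00.

Final answer: 43.64 minutes past 6:00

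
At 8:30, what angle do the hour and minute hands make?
Hour hand position: 8 x 30 + 30 x 0.5 = 255 degrees
Minute hand position: 30 x 6 = 180 degrees
Difference: |255 - 180| = 75 degrees
The angle between the hands is 75 degrees

Final answer: 75 degrees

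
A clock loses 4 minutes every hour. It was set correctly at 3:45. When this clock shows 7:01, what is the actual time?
For every 60 true minutes, the faulty clock advances 56 minutes, so 1 faulty-clock minute corresponds to 60/56 true minutes.
From 3:45 to 7:01 on the faulty dial is 196 minutes.
True elapsed: 196 x 60/56 = 210 minutes = 3 hours and 30 minutes.
True time: 3:45 + 3 hours and 30 minutes = 7:15.

Final answer: 7:15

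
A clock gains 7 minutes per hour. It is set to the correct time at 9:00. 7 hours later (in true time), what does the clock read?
For every 60 true minutes, the faulty clock advances 60 + 7 = 67 minutes.
True elapsed: 7 hours = 420 minutes.
Faulty clock advances: 420 x 67/60 = 469 minutes (drift: 49 minutes ahead).
Shown time: 9:00 + 469 minutes = 4:49.

Final answer: 4:49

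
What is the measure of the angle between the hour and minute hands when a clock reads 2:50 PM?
Hour hand position: 2 x 30 + 50 x 0.5 = 85 degrees
Minute hand position: 50 x 6 = 300 degrees
Difference: |85 - 300| = 215 degrees
Since 215 > 180, the smaller angle is 360 - 215 = 145 degrees

Final answer: 145 degrees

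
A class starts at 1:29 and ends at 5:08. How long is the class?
From 1:29 to 5:08:
(5 x 60 + 8) - (1 x 60 + 29) = 308 - 89 = 219 minutes
= 3 hours and 39 minutes

Final answer: 3 hours and 39 minutes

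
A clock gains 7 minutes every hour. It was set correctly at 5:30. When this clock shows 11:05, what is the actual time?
For every 60 true minutes, the faulty clock advances 67 minutes, so 1 faulty-clock minute corresponds to 60/67 true minutes.
From 5:30 to 11:05 on the faulty dial is 335 minutes.
True elapsed: 335 x 60/67 = 300 minutes = 5 hours.
True time: 5:30 + 5 hours = 10:30.

Final answer: 10:30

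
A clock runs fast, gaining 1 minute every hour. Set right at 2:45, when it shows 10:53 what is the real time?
For every 60 true minutes, the faulty clock advances 61 minutes, so 1 faulty-clock minute corresponds to 60/61 true minutes.
From 2:45 to 10:53 on the faulty dial is 488 minutes.
True elapsed: 488 x 60/61 = 480 minutes = 8 hours.
True time: 2:45 + 8 hours = 10:45.

Final answer: 10:45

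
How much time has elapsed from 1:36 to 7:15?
From 1:36 to 7:15:
(7 x 60 + 15) - (1 x 60 + 36) = 435 - 96 = 339 minutes
= 5 hours and 39 minutes

Final answer: 5 hours and 39 minutes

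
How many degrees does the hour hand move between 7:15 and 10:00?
The hour hand moves 0.5 degrees per minute.
Time elapsed: 10:00 - 7:15 = 165 minutes
Angular displacement: 165 x 0.5 = 82.5 degrees

Final answer: 82.5 degrees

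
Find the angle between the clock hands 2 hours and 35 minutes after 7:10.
First find the time 2 hours and 35 minutes after 7:10.
Total minutes: 7 x 60 + 10 + 2 x 60 + 35 = 585.
585 mod 720 = 585 minutes = 9:45.
Now compute the angle at 9:45:
Hour hand: 9 x 30 + 45 x 0.5 = 292.5 degrees
Minute hand: 45 x 6 = 270 degrees
Difference: |292.5 - 270| = 22.5 degrees
The angle is 22.5 degrees

Final answer: 22.5 degrees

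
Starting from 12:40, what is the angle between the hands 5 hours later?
First find the time 5 hours after 12:40.
Total minutes: 12 x 60 + 40 + 5 x 60 + 0 = 1060.
1060 mod 720 = 340 minutes = 5:40.
Now compute the angle at 5:40:
Hour hand: 5 x 30 + 40 x 0.5 = 170 degrees
Minute hand: 40 x 6 = 240 degrees
Difference: |170 - 240| = 70 degrees
The angle is 70 degrees

Final answer: 70 degrees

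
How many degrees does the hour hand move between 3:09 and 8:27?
The hour hand moves 0.5 degrees per minute.
Time elapsed: 8:27 - 3:09 = 318 minutes
Angular displacement: 318 x 0.5 = 159 degrees

Final answer: 159 degrees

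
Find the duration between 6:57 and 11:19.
From 6:57 to 11:19:
(11 x 60 + 19) - (6 x 60 + 57) = 679 - 417 = 262 minutes
= 4 hours and 22 minutes

Final answer: 4 hours and 22 minutes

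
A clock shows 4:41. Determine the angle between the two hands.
Hour hand position: 4 x 30 + 41 x 0.5 = 140.5 degrees
Minute hand position: 41 x 6 = 246 degrees
Difference: |140.5 - 246| = 105.5 degrees
The angle between the hands is 105.5 degrees

Final answer: 105.5 degrees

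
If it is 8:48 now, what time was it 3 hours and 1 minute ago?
Starting time: 8:48 = 528 total minutes past 12:00
Subtracting: 3 hours and 1 minute = 181 minutes
528 - 181 = 347 minutes
= 5 hours and 47 minutes past 12:00 = 5:47

Final answer: 5:47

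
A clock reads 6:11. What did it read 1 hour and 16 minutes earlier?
Starting time: 6:11 = 371 total minutes past 12:00
Subtracting: 1 hour and 16 minutes = 76 minutes
371 - 76 = 295 minutes
= 4 hours and 55 minutes past 12:00 = 4:55

Final answer: 4:55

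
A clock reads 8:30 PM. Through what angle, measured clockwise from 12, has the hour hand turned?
The hour hand moves 30 degrees per hour and 0.5 degrees per minute.
At 8:30: (8) x 30 + 30 x 0.5 = 240 + 15 = 255 degrees

Final answer: 255 degrees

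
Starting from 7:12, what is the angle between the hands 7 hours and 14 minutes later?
First find the time 7 hours and 14 minutes after 7:12.
Total minutes: 7 x 60 + 12 + 7 x 60 + 14 = 866.
866 mod 720 = 146 minutes = 2:26.
Now compute the angle at 2:26:
Hour hand: 2 x 30 + 26 x 0.5 = 73 degrees
Minute hand: 26 x 6 = 156 degrees
Difference: |73 - 156| = 83 degrees
The angle is 83 degrees

Final answer: 83 degrees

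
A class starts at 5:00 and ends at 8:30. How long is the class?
From 5:00 to 8:30:
(8 x 60 + 30) - (5 x 60 + 0) = 510 - 300 = 210 minutes
= 3 hours and 30 minutes

Final answer: 3 hours and 30 minutes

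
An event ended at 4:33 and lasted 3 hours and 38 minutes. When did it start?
Starting time: 4:33 = 273 total minutes past 12:00
Subtracting: 3 hours and 38 minutes = 218 minutes
273 - 218 = 55 minutes
= 55 minutes past 12:00 = 12:55

Final answer: 12:55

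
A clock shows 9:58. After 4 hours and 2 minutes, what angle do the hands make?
First find the time 4 hours and 2 minutes after 9:58.
Total minutes: 9 x 60 + 58 + 4 x 60 + 2 = 840.
840 mod 720 = 120 minutes = 2:00.
Now compute the angle at 2:00:
Hour hand: 2 x 30 + 0 x 0.5 = 60 degrees
Minute hand: 0 x 6 = 0 degrees
Difference: |60 - 0| = 60 degrees
The angle is 60 degrees

Final answer: 60 degrees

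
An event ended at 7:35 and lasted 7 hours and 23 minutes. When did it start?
Starting time: 7:35 = 455 total minutes past 12:00
Subtracting: 7 hours and 23 minutes = 443 minutes
455 - 443 = 12 minutes
= 12 minutes past 12:00 = 12:12

Final answer: 12:12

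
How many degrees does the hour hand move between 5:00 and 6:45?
The hour hand moves 0.5 degrees per minute.
Time elapsed: 6:45 - 5:00 = 105 minutes
Angular displacement: 105 x 0.5 = 52.5 degrees

Final answer: 52.5 degrees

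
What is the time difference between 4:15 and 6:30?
From 4:15 to 6:30:
(6 x 60 + 30) - (4 x 60 + 15) = 390 - 255 = 135 minutes
= 2 hours and 15 minutes

Final answer: 2 hours and 15 minutes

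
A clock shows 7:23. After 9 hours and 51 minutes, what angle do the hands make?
First find the time 9 hours and 51 minutes after 7:23.
Total minutes: 7 x 60 + 23 + 9 x 60 + 51 = 1034.
1034 mod 720 = 314 minutes = 5:14.
Now compute the angle at 5:14:
Hour hand: 5 x 30 + 14 x 0.5 = 157 degrees
Minute hand: 14 x 6 = 84 degrees
Difference: |157 - 84| = 73 degrees
The angle is 73 degrees

Final answer: 73 degrees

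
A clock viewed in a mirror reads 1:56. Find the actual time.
Reflection across the vertical (12-6) axis maps a hand at angle A degrees to (360 - A) degrees, which sends a reading of T minutes past 12:00 to (720 - T) minutes past 12:00.
Mirror reads 1:56 = 116 minutes past 12:00.
Actual time: (720 - 116) mod 720 = 604 minutes = 10:04.

Final answer: 10:04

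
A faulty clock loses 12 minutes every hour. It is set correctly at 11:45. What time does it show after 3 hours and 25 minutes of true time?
For every 60 true minutes, the faulty clock advances 60 - 12 = 48 minutes.
True elapsed: 3 hours and 25 minutes = 205 minutes.
Faulty clock advances: 205 x 48/60 = 164 minutes (drift: 41 minutes behind).
Shown time: 11:45 + 164 minutes = 2:29.

Final answer: 2:29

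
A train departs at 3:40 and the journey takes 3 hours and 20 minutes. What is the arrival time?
Starting time: 3:40
Adding 20 minutes to 40 minutes: 40 + 20 = 60 minutes = 1 hour
Adding 3 hours: 3 + 3 + 1 (carry) = 7
Final time: 7:00

Final answer: 7:00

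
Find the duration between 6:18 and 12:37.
From 6:18 to 12:37:
(12 x 60 + 37) - (6 x 60 + 18) = 757 - 378 = 379 minutes
= 6 hours and 19 minutes

Final answer: 6 hours and 19 minutes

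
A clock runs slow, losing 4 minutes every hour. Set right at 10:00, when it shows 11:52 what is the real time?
For every 60 true minutes, the faulty clock advances 56 minutes, so 1 faulty-clock minute corresponds to 60/56 true minutes.
From 10:00 to 11:52 on the faulty dial is 112 minutes.
True elapsed: 112 x 60/56 = 120 minutes = 2 hours.
True time: 10:00 + 2 hours = 12:00.

Final answer: 12:00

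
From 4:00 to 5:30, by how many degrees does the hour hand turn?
The hour hand moves 0.5 degrees per minute.
Time elapsed: 5:30 - 4:00 = 90 minutes
Angular displacement: 90 x 0.5 = 45 degrees

Final answer: 45 degrees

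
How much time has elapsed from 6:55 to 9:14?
From 6:55 to 9:14:
(9 x 60 + 14) - (6 x 60 + 55) = 554 - 415 = 139 minutes
= 2 hours and 19 minutes

Final answer: 2 hours and 19 minutes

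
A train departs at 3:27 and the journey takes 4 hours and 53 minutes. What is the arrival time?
Starting time: 3:27
Adding 53 minutes to 27 minutes: 27 + 53 = 80 minutes = 1 hour and 20 minutes
Adding 4 hours: 3 + 4 + 1 (carry) = 8
Final time: 8:20

Final answer: 8:20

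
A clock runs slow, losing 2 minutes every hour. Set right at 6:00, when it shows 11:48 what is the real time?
For every 60 true minutes, the faulty clock advances 58 minutes, so 1 faulty-clock minute corresponds to 60/58 true minutes.
From 6:00 to 11:48 on the faulty dial is 348 minutes.
True elapsed: 348 x 60/58 = 360 minutes = 6 hours.
True time: 6:00 + 6 hours = 12:00.

Final answer: 12:00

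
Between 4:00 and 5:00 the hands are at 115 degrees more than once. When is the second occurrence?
At t minutes past 4:00, the hour hand is at 30 x 4 + 0.5t degrees and the minute hand is at 6t degrees.
The smaller angle between them is 115 degrees when |30H - 5.5t| = 115 or |30H - 5.5t| = 245.
With H = 4, solve 30 x 4 - 5.5t = +/- target for each target:
  t = (30 x 4 - 115) / 5.5 = 0.91
  t = (30 x 4 + 115) / 5.5 = 42.73
  t = (30 x 4 - 245) / 5.5 = -22.73 (outside (0, 60))
  t = (30 x 4 + 245) / 5.5 = 66.36 (outside (0, 60))
Valid solutions in (0, 60): {0.91, 42.73} minutes.
The second occurrence is t = 42.73 minutes.
The hands form a 115-degree angle at 42.73 minutes past 4:00.

Final answer: 42.73 minutes past 4:00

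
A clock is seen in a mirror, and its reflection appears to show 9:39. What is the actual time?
Reflection across the vertical (12-6) axis maps a hand at angle A degrees to (360 - A) degrees, which sends a reading of T minutes past 12:00 to (720 - T) minutes past 12:00.
Mirror reads 9:39 = 579 minutes past 12:00.
Actual time: (720 - 579) mod 720 = 141 minutes = 2:21.

Final answer: 2:21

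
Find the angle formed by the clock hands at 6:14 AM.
Hour hand position: 6 x 30 + 14 x 0.5 = 187 degrees
Minute hand position: 14 x 6 = 84 degrees
Difference: |187 - 84| = 103 degrees
The angle between the hands is 103 degrees

Final answer: 103 degrees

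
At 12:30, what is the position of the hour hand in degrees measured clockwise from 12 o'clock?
The hour hand moves 30 degrees per hour and 0.5 degrees per minute.
At 12:30: (0) x 30 + 30 x 0.5 = 0 + 15 = 15 degrees

Final answer: 15 degrees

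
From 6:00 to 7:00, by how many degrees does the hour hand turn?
The hour hand moves 0.5 degrees per minute.
Time elapsed: 7:00 - 6:00 = 60 minutes
Angular displacement: 60 x 0.5 = 30 degrees

Final answer: 30 degrees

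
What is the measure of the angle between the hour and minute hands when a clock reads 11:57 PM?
Hour hand position: 11 x 30 + 57 x 0.5 = 358.5 degrees
Minute hand position: 57 x 6 = 342 degrees
Difference: |358.5 - 342| = 16.5 degrees
The angle between the hands is 16.5 degrees

Final answer: 16.5 degrees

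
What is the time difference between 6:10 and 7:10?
From 6:10 to 7:10:
(7 x 60 + 10) - (6 x 60 + 10) = 430 - 370 = 60 minutes
= 1 hour

Final answer: 1 hour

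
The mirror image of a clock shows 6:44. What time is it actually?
Reflection across the vertical (12-6) axis maps a hand at angle A degrees to (360 - A) degrees, which sends a reading of T minutes past 12:00 to (720 - T) minutes past 12:00.
Mirror reads 6:44 = 404 minutes past 12:00.
Actual time: (720 - 404) mod 720 = 316 minutes = 5:16.

Final answer: 5:16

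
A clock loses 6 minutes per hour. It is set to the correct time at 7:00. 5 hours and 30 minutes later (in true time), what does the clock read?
For every 60 true minutes, the faulty clock advances 60 - 6 = 54 minutes.
True elapsed: 5 hours and 30 minutes = 330 minutes.
Faulty clock advances: 330 x 54/60 = 297 minutes (drift: 33 minutes behind).
Shown time: 7:00 + 297 minutes = 11:57.

Final answer: 11:57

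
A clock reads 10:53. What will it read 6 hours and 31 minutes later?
Starting time: 10:53
Adding 31 minutes to 53 minutes: 53 + 31 = 84 minutes = 1 hour and 24 minutes
Adding 6 hours: 10 + 6 + 1 (carry) = 17 - 12 = 5
Final time: 5:24

Final answer: 5:24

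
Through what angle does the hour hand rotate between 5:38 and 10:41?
The hour hand moves 0.5 degrees per minute.
Time elapsed: 10:41 - 5:38 = 303 minutes
Angular displacement: 303 x 0.5 = 151.5 degrees

Final answer: 151.5 degrees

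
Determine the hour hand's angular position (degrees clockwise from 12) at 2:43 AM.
The hour hand moves 30 degrees per hour and 0.5 degrees per minute.
At 2:43: (2) x 30 + 43 x 0.5 = 60 + 21.5 = 81.5 degrees

Final answer: 81.5 degrees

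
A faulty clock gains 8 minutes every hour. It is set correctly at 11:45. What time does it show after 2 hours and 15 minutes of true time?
For every 60 true minutes, the faulty clock advances 60 + 8 = 68 minutes.
True elapsed: 2 hours and 15 minutes = 135 minutes.
Faulty clock advances: 135 x 68/60 = 153 minutes (drift: 18 minutes ahead).
Shown time: 11:45 + 153 minutes = 2:18.

Final answer: 2:18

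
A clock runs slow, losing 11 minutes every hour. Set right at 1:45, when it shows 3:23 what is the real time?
For every 60 true minutes, the faulty clock advances 49 minutes, so 1 faulty-clock minute corresponds to 60/49 true minutes.
From 1:45 to 3:23 on the faulty dial is 98 minutes.
True elapsed: 98 x 60/49 = 120 minutes = 2 hours.
True time: 1:45 + 2 hours = 3:45.

Final answer: 3:45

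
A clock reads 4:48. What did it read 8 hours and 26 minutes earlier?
Starting time: 4:48 = 288 total minutes past 12:00
Subtracting: 8 hours and 26 minutes = 506 minutes
288 - 506 = -218 (negative, add 12 hours = 720) = 502 minutes
= 8 hours and 22 minutes past 12:00 = 8:22

Final answer: 8:22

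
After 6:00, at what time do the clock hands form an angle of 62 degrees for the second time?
At t minutes past 6:00, the hour hand is at 30 x 6 + 0.5t degrees and the minute hand is at 6t degrees.
The smaller angle between them is 62 degrees when |30H - 5.5t| = 62 or |30H - 5.5t| = 298.
With H = 6, solve 30 x 6 - 5.5t = +/- target for each target:
  t = (30 x 6 - 62) / 5.5 = 21.45
  t = (30 x 6 + 62) / 5.5 = 44
  t = (30 x 6 - 298) / 5.5 = -21.45 (outside (0, 60))
  t = (30 x 6 + 298) / 5.5 = 86.91 (outside (0, 60))
Valid solutions in (0, 60): {21.45, 44} minutes.
The second occurrence is t = 44 minutes.
The hands form a 62-degree angle at 44 minutes past 6:00.

Final answer: 44 minutes past 6:00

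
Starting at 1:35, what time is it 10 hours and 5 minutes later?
Starting time: 1:35
Adding 5 minutes to 35 minutes: 35 + 5 = 40 minutes
Adding 10 hours: 1 + 10 = 11
Final time: 11:40

Final answer: 11:40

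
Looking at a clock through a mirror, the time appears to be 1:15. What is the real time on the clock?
Reflection across the vertical (12-6) axis maps a hand at angle A degrees to (360 - A) degrees, which sends a reading of T minutes past 12:00 to (720 - T) minutes past 12:00.
Mirror reads 1:15 = 75 minutes past 12:00.
Actual time: (720 - 75) mod 720 = 645 minutes = 10:45.

Final answer: 10:45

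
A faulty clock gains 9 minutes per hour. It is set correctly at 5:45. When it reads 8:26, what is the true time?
For every 60 true minutes, the faulty clock advances 69 minutes, so 1 faulty-clock minute corresponds to 60/69 true minutes.
From 5:45 to 8:26 on the faulty dial is 161 minutes.
True elapsed: 161 x 60/69 = 140 minutes = 2 hours and 20 minutes.
True time: 5:45 + 2 hours and 20 minutes = 8:05.

Final answer: 8:05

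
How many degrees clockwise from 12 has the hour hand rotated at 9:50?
The hour hand moves 30 degrees per hour and 0.5 degrees per minute.
At 9:50: (9) x 30 + 50 x 0.5 = 270 + 25 = 295 degrees

Final answer: 295 degrees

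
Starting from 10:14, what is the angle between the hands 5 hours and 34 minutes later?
First find the time 5 hours and 34 minutes after 10:14.
Total minutes: 10 x 60 + 14 + 5 x 60 + 34 = 948.
948 mod 720 = 228 minutes = 3:48.
Now compute the angle at 3:48:
Hour hand: 3 x 30 + 48 x 0.5 = 114 degrees
Minute hand: 48 x 6 = 288 degrees
Difference: |114 - 288| = 174 degrees
The angle is 174 degrees

Final answer: 174 degrees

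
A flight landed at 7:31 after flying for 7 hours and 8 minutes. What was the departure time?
Starting time: 7:31 = 451 total minutes past 12:00
Subtracting: 7 hours and 8 minutes = 428 minutes
451 - 428 = 23 minutes
= 23 minutes past 12:00 = 12:23

Final answer: 12:23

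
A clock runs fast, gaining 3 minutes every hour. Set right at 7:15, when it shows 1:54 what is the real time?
For every 60 true minutes, the faulty clock advances 63 minutes, so 1 faulty-clock minute corresponds to 60/63 true minutes.
From 7:15 to 1:54 on the faulty dial is 399 minutes.
True elapsed: 399 x 60/63 = 380 minutes = 6 hours and 20 minutes.
True time: 7:15 + 6 hours and 20 minutes = 1:35.

Final answer: 1:35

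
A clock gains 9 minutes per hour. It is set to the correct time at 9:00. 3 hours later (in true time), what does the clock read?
For every 60 true minutes, the faulty clock advances 60 + 9 = 69 minutes.
True elapsed: 3 hours = 180 minutes.
Faulty clock advances: 180 x 69/60 = 207 minutes (drift: 27 minutes ahead).
Shown time: 9:00 + 207 minutes = 12:27.

Final answer: 12:27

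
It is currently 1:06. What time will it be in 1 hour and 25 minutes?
Starting time: 1:06
Adding 25 minutes to 6 minutes: 6 + 25 = 31 minutes
Adding 1 hour: 1 + 1 = 2
Final time: 2:31

Final answer: 2:31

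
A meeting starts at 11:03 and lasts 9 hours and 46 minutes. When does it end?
Starting time: 11:03
Adding 46 minutes to 3 minutes: 3 + 46 = 49 minutes
Adding 9 hours: 11 + 9 = 20 - 12 = 8
Final time: 8:49

Final answer: 8:49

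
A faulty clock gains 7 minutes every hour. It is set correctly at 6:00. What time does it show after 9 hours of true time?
For every 60 true minutes, the faulty clock advances 60 + 7 = 67 minutes.
True elapsed: 9 hours = 540 minutes.
Faulty clock advances: 540 x 67/60 = 603 minutes (drift: 63 minutes ahead).
Shown time: 6:00 + 603 minutes = 4:03.

Final answer: 4:03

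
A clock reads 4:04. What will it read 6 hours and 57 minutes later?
Starting time: 4:04
Adding 57 minutes to 4 minutes: 4 + 57 = 61 minutes = 1 hour and 1 minute
Adding 6 hours: 4 + 6 + 1 (carry) = 11
Final time: 11:01

Final answer: 11:01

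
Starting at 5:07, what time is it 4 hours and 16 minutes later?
Starting time: 5:07
Adding 16 minutes to 7 minutes: 7 + 16 = 23 minutes
Adding 4 hours: 5 + 4 = 9
Final time: 9:23

Final answer: 9:23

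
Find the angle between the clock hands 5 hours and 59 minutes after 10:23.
First find the time 5 hours and 59 minutes after 10:23.
Total minutes: 10 x 60 + 23 + 5 x 60 + 59 = 982.
982 mod 720 = 262 minutes = 4:22.
Now compute the angle at 4:22:
Hour hand: 4 x 30 + 22 x 0.5 = 131 degrees
Minute hand: 22 x 6 = 132 degrees
Difference: |131 - 132| = 1 degrees
The angle is 1 degrees

Final answer: 1 degrees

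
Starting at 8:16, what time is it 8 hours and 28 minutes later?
Starting time: 8:16
Adding 28 minutes to 16 minutes: 16 + 28 = 44 minutes
Adding 8 hours: 8 + 8 = 16 - 12 = 4
Final time: 4:44

Final answer: 4:44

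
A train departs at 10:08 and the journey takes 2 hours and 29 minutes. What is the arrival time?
Starting time: 10:08
Adding 29 minutes to 8 minutes: 8 + 29 = 37 minutes
Adding 2 hours: 10 + 2 = 12
Final time: 12:37

Final answer: 12:37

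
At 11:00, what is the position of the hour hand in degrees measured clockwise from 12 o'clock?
The hour hand moves 30 degrees per hour and 0.5 degrees per minute.
At 11:00: (11) x 30 + 0 x 0.5 = 330 + 0 = 330 degrees

Final answer: 330 degrees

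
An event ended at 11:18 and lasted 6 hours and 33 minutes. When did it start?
Starting time: 11:18 = 678 total minutes past 12:00
Subtracting: 6 hours and 33 minutes = 393 minutes
678 - 393 = 285 minutes
= 4 hours and 45 minutes past 12:00 = 4:45

Final answer: 4:45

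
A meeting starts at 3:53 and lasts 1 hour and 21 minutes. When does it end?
Starting time: 3:53
Adding 21 minutes to 53 minutes: 53 + 21 = 74 minutes = 1 hour and 14 minutes
Adding 1 hour: 3 + 1 + 1 (carry) = 5
Final time: 5:14

Final answer: 5:14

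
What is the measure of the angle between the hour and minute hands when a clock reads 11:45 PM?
Hour hand position: 11 x 30 + 45 x 0.5 = 352.5 degrees
Minute hand position: 45 x 6 = 270 degrees
Difference: |352.5 - 270| = 82.5 degrees
The angle between the hands is 82.5 degrees

Final answer: 82.5 degrees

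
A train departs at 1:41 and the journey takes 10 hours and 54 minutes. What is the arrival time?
Starting time: 1:41
Adding 54 minutes to 41 minutes: 41 + 54 = 95 minutes = 1 hour and 35 minutes
Adding 10 hours: 1 + 10 + 1 (carry) = 12
Final time: 12:35

Final answer: 12:35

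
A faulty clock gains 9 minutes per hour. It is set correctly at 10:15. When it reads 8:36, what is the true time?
For every 60 true minutes, the faulty clock advances 69 minutes, so 1 faulty-clock minute corresponds to 60/69 true minutes.
From 10:15 to 8:36 on the faulty dial is 621 minutes.
True elapsed: 621 x 60/69 = 540 minutes = 9 hours.
True time: 10:15 + 9 hours = 7:15.

Final answer: 7:15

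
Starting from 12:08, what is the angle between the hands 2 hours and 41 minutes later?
First find the time 2 hours and 41 minutes after 12:08.
Total minutes: 12 x 60 + 8 + 2 x 60 + 41 = 889.
889 mod 720 = 169 minutes = 2:49.
Now compute the angle at 2:49:
Hour hand: 2 x 30 + 49 x 0.5 = 84.5 degrees
Minute hand: 49 x 6 = 294 degrees
Difference: |84.5 - 294| = 209.5 degrees
Smaller angle: 360 - 209.5 = 150.5 degrees

Final answer: 150.5 degrees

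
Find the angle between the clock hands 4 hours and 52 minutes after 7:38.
First find the time 4 hours and 52 minutes after 7:38.
Total minutes: 7 x 60 + 38 + 4 x 60 + 52 = 750.
750 mod 720 = 30 minutes = 12:30.
Now compute the angle at 12:30:
Hour hand: 0 x 30 + 30 x 0.5 = 15 degrees
Minute hand: 30 x 6 = 180 degrees
Difference: |15 - 180| = 165 degrees
The angle is 165 degrees

Final answer: 165 degrees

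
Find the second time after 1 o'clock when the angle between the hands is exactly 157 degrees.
At t minutes past 1:00, the hour hand is at 30 x 1 + 0.5t degrees and the minute hand is at 6t degrees.
The smaller angle between them is 157 degrees when |30H - 5.5t| = 157 or |30H - 5.5t| = 203.
With H = 1, solve 30 x 1 - 5.5t = +/- target for each target:
  t = (30 x 1 - 157) / 5.5 = -23.09 (outside (0, 60))
  t = (30 x 1 + 157) / 5.5 = 34
  t = (30 x 1 - 203) / 5.5 = -31.45 (outside (0, 60))
  t = (30 x 1 + 203) / 5.5 = 42.36
Valid solutions in (0, 60): {34, 42.36} minutes.
The second occurrence is t = 42.36 minutes.
The hands form a 157-degree angle at 42.36 minutes past 1:00.

Final answer: 42.36 minutes past 1:00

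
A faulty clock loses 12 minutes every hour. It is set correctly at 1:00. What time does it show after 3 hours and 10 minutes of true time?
For every 60 true minutes, the faulty clock advances 60 - 12 = 48 minutes.
True elapsed: 3 hours and 10 minutes = 190 minutes.
Faulty clock advances: 190 x 48/60 = 152 minutes (drift: 38 minutes behind).
Shown time: 1:00 + 152 minutes = 3:32.

Final answer: 3:32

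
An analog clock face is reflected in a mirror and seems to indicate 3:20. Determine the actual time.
Reflection across the vertical (12-6) axis maps a hand at angle A degrees to (360 - A) degrees, which sends a reading of T minutes past 12:00 to (720 - T) minutes past 12:00.
Mirror reads 3:20 = 200 minutes past 12:00.
Actual time: (720 - 200) mod 720 = 520 minutes = 8:40.

Final answer: 8:40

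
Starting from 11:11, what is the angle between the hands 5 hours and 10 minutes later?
First find the time 5 hours and 10 minutes after 11:11.
Total minutes: 11 x 60 + 11 + 5 x 60 + 10 = 981.
981 mod 720 = 261 minutes = 4:21.
Now compute the angle at 4:21:
Hour hand: 4 x 30 + 21 x 0.5 = 130.5 degrees
Minute hand: 21 x 6 = 126 degrees
Difference: |130.5 - 126| = 4.5 degrees
The angle is 4.5 degrees

Final answer: 4.5 degrees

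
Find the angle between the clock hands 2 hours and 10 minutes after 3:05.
First find the time 2 hours and 10 minutes after 3:05.
Total minutes: 3 x 60 + 5 + 2 x 60 + 10 = 315.
315 mod 720 = 315 minutes = 5:15.
Now compute the angle at 5:15:
Hour hand: 5 x 30 + 15 x 0.5 = 157.5 degrees
Minute hand: 15 x 6 = 90 degrees
Difference: |157.5 - 90| = 67.5 degrees
The angle is 67.5 degrees

Final answer: 67.5 degrees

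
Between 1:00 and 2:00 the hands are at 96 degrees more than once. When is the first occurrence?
At t minutes past 1:00, the hour hand is at 30 x 1 + 0.5t degrees and the minute hand is at 6t degrees.
The smaller angle between them is 96 degrees when |30H - 5.5t| = 96 or |30H - 5.5t| = 264.
With H = 1, solve 30 x 1 - 5.5t = +/- target for each target:
  t = (30 x 1 - 96) / 5.5 = -12 (outside (0, 60))
  t = (30 x 1 + 96) / 5.5 = 22.91
  t = (30 x 1 - 264) / 5.5 = -42.55 (outside (0, 60))
  t = (30 x 1 + 264) / 5.5 = 53.45
Valid solutions in (0, 60): {22.91, 53.45} minutes.
The first occurrence is t = 22.91 minutes.
The hands form a 96-degree angle at 22.91 minutes past 1:00.

Final answer: 22.91 minutes past 1:00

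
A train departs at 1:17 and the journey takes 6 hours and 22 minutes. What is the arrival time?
Starting time: 1:17
Adding 22 minutes to 17 minutes: 17 + 22 = 39 minutes
Adding 6 hours: 1 + 6 = 7
Final time: 7:39

Final answer: 7:39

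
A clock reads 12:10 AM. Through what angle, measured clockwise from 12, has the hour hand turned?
The hour hand moves 30 degrees per hour and 0.5 degrees per minute.
At 12:10: (0) x 30 + 10 x 0.5 = 0 + 5 = 5 degrees

Final answer: 5 degrees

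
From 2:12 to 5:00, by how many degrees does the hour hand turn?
The hour hand moves 0.5 degrees per minute.
Time elapsed: 5:00 - 2:12 = 168 minutes
Angular displacement: 168 x 0.5 = 84 degrees

Final answer: 84 degrees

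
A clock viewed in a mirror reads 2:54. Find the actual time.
Reflection across the vertical (12-6) axis maps a hand at angle A degrees to (360 - A) degrees, which sends a reading of T minutes past 12:00 to (720 - T) minutes past 12:00.
Mirror reads 2:54 = 174 minutes past 12:00.
Actual time: (720 - 174) mod 720 = 546 minutes = 9:06.

Final answer: 9:06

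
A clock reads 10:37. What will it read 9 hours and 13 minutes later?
Starting time: 10:37
Adding 13 minutes to 37 minutes: 37 + 13 = 50 minutes
Adding 9 hours: 10 + 9 = 19 - 12 = 7
Final time: 7:50

Final answer: 7:50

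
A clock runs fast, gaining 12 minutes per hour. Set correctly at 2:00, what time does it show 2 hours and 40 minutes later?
For every 60 true minutes, the faulty clock advances 60 + 12 = 72 minutes.
True elapsed: 2 hours and 40 minutes = 160 minutes.
Faulty clock advances: 160 x 72/60 = 192 minutes (drift: 32 minutes ahead).
Shown time: 2:00 + 192 minutes = 5:12.

Final answer: 5:12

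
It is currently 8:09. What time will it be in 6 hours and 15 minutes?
Starting time: 8:09
Adding 15 minutes to 9 minutes: 9 + 15 = 24 minutes
Adding 6 hours: 8 + 6 = 14 - 12 = 2
Final time: 2:24

Final answer: 2:24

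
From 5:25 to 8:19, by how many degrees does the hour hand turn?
The hour hand moves 0.5 degrees per minute.
Time elapsed: 8:19 - 5:25 = 174 minutes
Angular displacement: 174 x 0.5 = 87 degrees

Final answer: 87 degrees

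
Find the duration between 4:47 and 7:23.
From 4:47 to 7:23:
(7 x 60 + 23) - (4 x 60 + 47) = 443 - 287 = 156 minutes
= 2 hours and 36 minutes

Final answer: 2 hours and 36 minutes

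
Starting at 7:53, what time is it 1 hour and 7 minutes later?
Starting time: 7:53
Adding 7 minutes to 53 minutes: 53 + 7 = 60 minutes = 1 hour
Adding 1 hour: 7 + 1 + 1 (carry) = 9
Final time: 9:00

Final answer: 9:00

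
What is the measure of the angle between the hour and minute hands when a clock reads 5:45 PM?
Hour hand position: 5 x 30 + 45 x 0.5 = 172.5 degrees
Minute hand position: 45 x 6 = 270 degrees
Difference: |172.5 - 270| = 97.5 degrees
The angle between the hands is 97.5 degrees

Final answer: 97.5 degrees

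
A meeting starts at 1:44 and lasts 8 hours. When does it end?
Starting time: 1:44
Adding 0 minutes to 44 minutes: 44 + 0 = 44 minutes
Adding 8 hours: 1 + 8 = 9
Final time: 9:44

Final answer: 9:44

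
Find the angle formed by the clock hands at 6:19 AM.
Hour hand position: 6 x 30 + 19 x 0.5 = 189.5 degrees
Minute hand position: 19 x 6 = 114 degrees
Difference: |189.5 - 114| = 75.5 degrees
The angle between the hands is 75.5 degrees

Final answer: 75.5 degrees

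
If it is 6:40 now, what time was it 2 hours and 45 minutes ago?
Starting time: 6:40 = 400 total minutes past 12:00
Subtracting: 2 hours and 45 minutes = 165 minutes
400 - 165 = 235 minutes
= 3 hours and 55 minutes past 12:00 = 3:55

Final answer: 3:55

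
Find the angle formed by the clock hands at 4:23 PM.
Hour hand position: 4 x 30 + 23 x 0.5 = 131.5 degrees
Minute hand position: 23 x 6 = 138 degrees
Difference: |131.5 - 138| = 6.5 degrees
The angle between the hands is 6.5 degrees

Final answer: 6.5 degrees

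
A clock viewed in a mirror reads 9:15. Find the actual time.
Reflection across the vertical (12-6) axis maps a hand at angle A degrees to (360 - A) degrees, which sends a reading of T minutes past 12:00 to (720 - T) minutes past 12:00.
Mirror reads 9:15 = 555 minutes past 12:00.
Actual time: (720 - 555) mod 720 = 165 minutes = 2:45.

Final answer: 2:45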